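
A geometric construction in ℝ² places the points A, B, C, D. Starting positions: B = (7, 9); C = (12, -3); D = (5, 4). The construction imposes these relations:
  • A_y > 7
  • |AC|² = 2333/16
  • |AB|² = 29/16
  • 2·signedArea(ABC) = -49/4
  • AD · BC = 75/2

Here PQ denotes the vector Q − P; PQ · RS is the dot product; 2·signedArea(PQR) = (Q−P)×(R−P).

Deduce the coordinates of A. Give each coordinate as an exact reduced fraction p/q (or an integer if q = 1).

1. A_x = 13/2  [AD · BC = 75/2 ∩ 2·signedArea(ABC) = -49/4]
2. A_y = 31/4  [AD · BC = 75/2 ∩ 2·signedArea(ABC) = -49/4]
   → A = (13/2, 31/4)

A = (13/2, 31/4)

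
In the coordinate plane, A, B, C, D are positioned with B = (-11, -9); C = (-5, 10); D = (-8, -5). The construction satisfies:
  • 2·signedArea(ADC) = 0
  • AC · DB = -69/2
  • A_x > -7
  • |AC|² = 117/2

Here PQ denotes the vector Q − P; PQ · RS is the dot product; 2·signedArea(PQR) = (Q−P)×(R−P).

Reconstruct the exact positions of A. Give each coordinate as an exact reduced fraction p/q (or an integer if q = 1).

1. A_x = -13/2  [2·signedArea(ADC) = 0 ∩ AC · DB = -69/2]
2. A_y = 5/2  [2·signedArea(ADC) = 0 ∩ AC · DB = -69/2]
   → A = (-13/2, 5/2)

A = (-13/2, 5/2)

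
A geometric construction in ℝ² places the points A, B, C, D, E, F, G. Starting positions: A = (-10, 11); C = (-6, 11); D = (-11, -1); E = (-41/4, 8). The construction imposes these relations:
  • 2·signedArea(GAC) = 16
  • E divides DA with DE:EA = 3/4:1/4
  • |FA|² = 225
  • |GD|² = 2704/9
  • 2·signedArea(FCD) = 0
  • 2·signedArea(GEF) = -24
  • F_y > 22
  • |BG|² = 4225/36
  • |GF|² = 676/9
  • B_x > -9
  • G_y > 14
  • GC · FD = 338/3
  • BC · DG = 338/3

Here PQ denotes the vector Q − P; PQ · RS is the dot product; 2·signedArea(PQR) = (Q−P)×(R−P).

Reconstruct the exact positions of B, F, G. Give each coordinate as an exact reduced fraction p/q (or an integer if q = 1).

B = (-17/2, 5)
F = (-1, 23)
G = (-13/3, 15)

1. F_x = -1  [line 12·x + -5·y + 127 = 0 ∩ |FA|² = 225]
2. F_y = 23  [line 12·x + -5·y + 127 = 0 ∩ |FA|² = 225]
   → F = (-1, 23)
3. G_x = -13/3  [2·signedArea(GAC) = 16 ∩ GC · FD = 338/3]
4. G_y = 15  [2·signedArea(GAC) = 16 ∩ GC · FD = 338/3]
   → G = (-13/3, 15)
5. B_x = -17/2  [line -20/3·x + -16·y + 70/3 = 0 ∩ |BG|² = 4225/36]
6. B_y = 5  [line -20/3·x + -16·y + 70/3 = 0 ∩ |BG|² = 4225/36]
   → B = (-17/2, 5)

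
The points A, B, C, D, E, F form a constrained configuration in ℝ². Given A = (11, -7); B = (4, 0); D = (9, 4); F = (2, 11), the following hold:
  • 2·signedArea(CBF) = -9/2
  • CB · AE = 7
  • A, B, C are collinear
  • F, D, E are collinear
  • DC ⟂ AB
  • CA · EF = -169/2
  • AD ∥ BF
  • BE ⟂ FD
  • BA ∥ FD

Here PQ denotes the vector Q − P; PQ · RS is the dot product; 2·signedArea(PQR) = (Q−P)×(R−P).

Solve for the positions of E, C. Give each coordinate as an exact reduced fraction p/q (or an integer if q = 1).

C = (9/2, -1/2)
E = (17/2, 9/2)

1. E_x = 17/2  [F, D, E are collinear ∩ BE ⟂ FD]
2. E_y = 9/2  [F, D, E are collinear ∩ BE ⟂ FD]
   → E = (17/2, 9/2)
3. C_x = 9/2  [A, B, C are collinear ∩ DC ⟂ AB]
4. C_y = -1/2  [A, B, C are collinear ∩ DC ⟂ AB]
   → C = (9/2, -1/2)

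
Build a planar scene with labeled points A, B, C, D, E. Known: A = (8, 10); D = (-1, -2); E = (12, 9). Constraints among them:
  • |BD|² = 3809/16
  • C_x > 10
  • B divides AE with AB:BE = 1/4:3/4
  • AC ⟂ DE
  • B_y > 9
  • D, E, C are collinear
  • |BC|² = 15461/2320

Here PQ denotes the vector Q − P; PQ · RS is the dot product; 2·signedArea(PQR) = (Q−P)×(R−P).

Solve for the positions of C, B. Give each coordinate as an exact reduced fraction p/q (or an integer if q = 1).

B = (9, 39/4)
C = (2947/290, 2159/290)

1. C_x = 2947/290  [D, E, C are collinear ∩ AC ⟂ DE]
2. C_y = 2159/290  [D, E, C are collinear ∩ AC ⟂ DE]
   → C = (2947/290, 2159/290)
3. B_x = 9  [B divides AE with AB:BE = 1/4:3/4]
4. B_y = 39/4  [B divides AE with AB:BE = 1/4:3/4]
   → B = (9, 39/4)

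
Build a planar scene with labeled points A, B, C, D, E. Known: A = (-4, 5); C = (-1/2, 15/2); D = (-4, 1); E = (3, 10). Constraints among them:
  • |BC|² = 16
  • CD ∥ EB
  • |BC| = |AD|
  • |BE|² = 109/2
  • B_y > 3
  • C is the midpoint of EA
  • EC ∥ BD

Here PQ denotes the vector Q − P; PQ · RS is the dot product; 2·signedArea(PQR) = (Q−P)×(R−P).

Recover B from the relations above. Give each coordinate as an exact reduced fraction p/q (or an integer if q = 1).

1. B_x = -1/2  [EC ∥ BD ∩ CD ∥ EB]
2. B_y = 7/2  [EC ∥ BD ∩ CD ∥ EB]
   → B = (-1/2, 7/2)

B = (-1/2, 7/2)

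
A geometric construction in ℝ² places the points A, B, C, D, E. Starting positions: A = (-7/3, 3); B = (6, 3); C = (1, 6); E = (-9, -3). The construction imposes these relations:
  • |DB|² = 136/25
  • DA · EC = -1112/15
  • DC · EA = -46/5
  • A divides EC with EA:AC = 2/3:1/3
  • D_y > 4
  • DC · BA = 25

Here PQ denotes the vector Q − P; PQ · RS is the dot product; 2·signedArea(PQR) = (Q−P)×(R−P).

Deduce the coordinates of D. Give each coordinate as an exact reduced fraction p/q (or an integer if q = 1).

D = (4, 21/5)

1. D_x = 4  [DA · EC = -1112/15 ∩ DC · BA = 25]
2. D_y = 21/5  [DA · EC = -1112/15 ∩ DC · BA = 25]
   → D = (4, 21/5)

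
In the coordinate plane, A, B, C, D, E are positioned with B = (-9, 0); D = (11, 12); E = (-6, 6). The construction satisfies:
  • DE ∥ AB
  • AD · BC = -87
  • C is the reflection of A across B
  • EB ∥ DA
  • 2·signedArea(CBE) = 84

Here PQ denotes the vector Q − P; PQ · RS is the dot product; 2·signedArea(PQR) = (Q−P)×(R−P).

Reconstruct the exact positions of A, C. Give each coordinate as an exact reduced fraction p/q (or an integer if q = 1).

A = (8, 6)
C = (-26, -6)

1. A_x = 8  [DE ∥ AB ∩ EB ∥ DA]
2. A_y = 6  [DE ∥ AB ∩ EB ∥ DA]
   → A = (8, 6)
3. C_x = -26  [C is the reflection of A across B]
4. C_y = -6  [C is the reflection of A across B]
   → C = (-26, -6)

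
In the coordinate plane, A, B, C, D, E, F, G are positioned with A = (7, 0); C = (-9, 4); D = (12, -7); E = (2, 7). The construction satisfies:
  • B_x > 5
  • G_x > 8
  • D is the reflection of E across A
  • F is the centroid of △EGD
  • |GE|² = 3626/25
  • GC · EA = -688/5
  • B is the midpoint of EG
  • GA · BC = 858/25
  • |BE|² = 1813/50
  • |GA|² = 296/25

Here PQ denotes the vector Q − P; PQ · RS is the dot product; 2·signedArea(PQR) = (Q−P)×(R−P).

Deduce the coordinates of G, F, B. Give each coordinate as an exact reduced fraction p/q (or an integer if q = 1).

B = (11/2, 21/10)
F = (23/3, -14/15)
G = (9, -14/5)

1. G_x = 9  [line -5·x + 7·y + 323/5 = 0 ∩ |GA|² = 296/25]
2. G_y = -14/5  [line -5·x + 7·y + 323/5 = 0 ∩ |GA|² = 296/25]
   → G = (9, -14/5)
3. F_x = 23/3  [F is the centroid of △EGD]
4. F_y = -14/15  [F is the centroid of △EGD]
   → F = (23/3, -14/15)
5. B_x = 11/2  [B is the midpoint of EG]
6. B_y = 21/10  [B is the midpoint of EG]
   → B = (11/2, 21/10)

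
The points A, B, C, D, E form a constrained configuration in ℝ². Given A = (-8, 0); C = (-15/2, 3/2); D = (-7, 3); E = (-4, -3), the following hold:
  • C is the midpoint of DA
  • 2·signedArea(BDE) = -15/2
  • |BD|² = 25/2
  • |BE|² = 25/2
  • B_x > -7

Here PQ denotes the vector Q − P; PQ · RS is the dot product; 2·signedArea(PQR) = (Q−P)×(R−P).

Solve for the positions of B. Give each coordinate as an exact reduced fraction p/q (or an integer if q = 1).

1. B_x = -13/2  [line 6·x + 3·y + 81/2 = 0 ∩ |BD|² = 25/2]
2. B_y = -1/2  [line 6·x + 3·y + 81/2 = 0 ∩ |BD|² = 25/2]
   → B = (-13/2, -1/2)

B = (-13/2, -1/2)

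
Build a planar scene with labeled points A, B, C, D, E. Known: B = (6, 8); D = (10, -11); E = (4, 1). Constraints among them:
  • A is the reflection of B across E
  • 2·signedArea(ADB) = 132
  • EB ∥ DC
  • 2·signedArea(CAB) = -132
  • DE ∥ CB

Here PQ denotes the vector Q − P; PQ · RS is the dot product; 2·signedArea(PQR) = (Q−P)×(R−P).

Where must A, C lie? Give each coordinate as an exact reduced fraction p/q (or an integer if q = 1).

1. A_x = 2  [A is the reflection of B across E]
2. A_y = -6  [A is the reflection of B across E]
   → A = (2, -6)
3. C_x = 12  [DE ∥ CB ∩ EB ∥ DC]
4. C_y = -4  [DE ∥ CB ∩ EB ∥ DC]
   → C = (12, -4)

A = (2, -6)
C = (12, -4)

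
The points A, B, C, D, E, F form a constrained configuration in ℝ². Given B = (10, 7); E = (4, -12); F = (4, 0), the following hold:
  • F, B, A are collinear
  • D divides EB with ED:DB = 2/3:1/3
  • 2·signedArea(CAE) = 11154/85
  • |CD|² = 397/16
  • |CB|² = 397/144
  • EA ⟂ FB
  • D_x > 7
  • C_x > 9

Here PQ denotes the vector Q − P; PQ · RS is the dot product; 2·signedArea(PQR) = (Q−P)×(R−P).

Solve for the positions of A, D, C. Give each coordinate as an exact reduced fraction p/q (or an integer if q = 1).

1. A_x = -164/85  [F, B, A are collinear ∩ EA ⟂ FB]
2. A_y = -588/85  [F, B, A are collinear ∩ EA ⟂ FB]
   → A = (-164/85, -588/85)
3. D_x = 8  [D divides EB with ED:DB = 2/3:1/3]
4. D_y = 2/3  [D divides EB with ED:DB = 2/3:1/3]
   → D = (8, 2/3)
5. C_x = 19/2  [line 432/85·x + 504/85·y + -402/5 = 0 ∩ |CB|² = 397/144]
6. C_y = 65/12  [line 432/85·x + 504/85·y + -402/5 = 0 ∩ |CB|² = 397/144]
   → C = (19/2, 65/12)

A = (-164/85, -588/85)
C = (19/2, 65/12)
D = (8, 2/3)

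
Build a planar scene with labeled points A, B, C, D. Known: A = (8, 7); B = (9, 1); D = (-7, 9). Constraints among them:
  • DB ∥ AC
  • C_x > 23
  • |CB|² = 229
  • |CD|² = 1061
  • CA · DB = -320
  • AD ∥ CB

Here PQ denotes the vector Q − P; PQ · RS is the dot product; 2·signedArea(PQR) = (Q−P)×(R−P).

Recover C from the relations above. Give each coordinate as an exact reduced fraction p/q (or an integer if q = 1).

C = (24, -1)

1. C_x = 24  [AD ∥ CB ∩ DB ∥ AC]
2. C_y = -1  [AD ∥ CB ∩ DB ∥ AC]
   → C = (24, -1)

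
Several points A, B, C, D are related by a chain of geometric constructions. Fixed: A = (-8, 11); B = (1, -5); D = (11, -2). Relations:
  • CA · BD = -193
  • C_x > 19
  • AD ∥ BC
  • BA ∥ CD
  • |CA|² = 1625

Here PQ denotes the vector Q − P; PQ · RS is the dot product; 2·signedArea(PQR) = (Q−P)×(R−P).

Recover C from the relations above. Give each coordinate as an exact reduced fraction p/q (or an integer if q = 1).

C = (20, -18)

1. C_x = 20  [BA ∥ CD ∩ AD ∥ BC]
2. C_y = -18  [BA ∥ CD ∩ AD ∥ BC]
   → C = (20, -18)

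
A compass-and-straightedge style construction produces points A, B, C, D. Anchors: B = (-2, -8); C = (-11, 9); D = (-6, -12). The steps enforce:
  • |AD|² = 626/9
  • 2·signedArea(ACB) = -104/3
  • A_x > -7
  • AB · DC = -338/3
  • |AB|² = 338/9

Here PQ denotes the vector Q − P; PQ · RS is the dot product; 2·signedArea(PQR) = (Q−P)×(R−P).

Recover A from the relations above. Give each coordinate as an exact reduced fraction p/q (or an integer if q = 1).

A = (-19/3, -11/3)

1. A_x = -19/3  [2·signedArea(ACB) = -104/3 ∩ AB · DC = -338/3]
2. A_y = -11/3  [2·signedArea(ACB) = -104/3 ∩ AB · DC = -338/3]
   → A = (-19/3, -11/3)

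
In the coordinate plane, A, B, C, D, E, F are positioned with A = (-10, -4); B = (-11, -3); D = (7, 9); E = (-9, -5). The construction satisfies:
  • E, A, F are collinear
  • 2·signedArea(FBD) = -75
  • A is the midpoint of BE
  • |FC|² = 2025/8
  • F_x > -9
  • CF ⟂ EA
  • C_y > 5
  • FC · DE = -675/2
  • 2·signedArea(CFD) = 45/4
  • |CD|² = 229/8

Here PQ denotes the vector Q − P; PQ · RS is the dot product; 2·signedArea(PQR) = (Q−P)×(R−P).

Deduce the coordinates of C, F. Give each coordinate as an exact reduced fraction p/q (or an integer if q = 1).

C = (11/4, 23/4)
F = (-17/2, -11/2)

1. F_x = -17/2  [E, A, F are collinear ∩ 2·signedArea(FBD) = -75]
2. F_y = -11/2  [E, A, F are collinear ∩ 2·signedArea(FBD) = -75]
   → F = (-17/2, -11/2)
3. C_x = 11/4  [2·signedArea(CFD) = 45/4 ∩ CF ⟂ EA]
4. C_y = 23/4  [2·signedArea(CFD) = 45/4 ∩ CF ⟂ EA]
   → C = (11/4, 23/4)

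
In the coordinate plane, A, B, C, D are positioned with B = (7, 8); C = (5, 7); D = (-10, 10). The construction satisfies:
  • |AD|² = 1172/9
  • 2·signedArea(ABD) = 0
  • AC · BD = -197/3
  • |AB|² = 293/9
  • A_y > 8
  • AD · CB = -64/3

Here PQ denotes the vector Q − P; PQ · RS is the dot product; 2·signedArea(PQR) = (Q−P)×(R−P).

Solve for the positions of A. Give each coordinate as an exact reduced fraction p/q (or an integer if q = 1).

A = (4/3, 26/3)

1. A_x = 4/3  [2·signedArea(ABD) = 0 ∩ AD · CB = -64/3]
2. A_y = 26/3  [2·signedArea(ABD) = 0 ∩ AD · CB = -64/3]
   → A = (4/3, 26/3)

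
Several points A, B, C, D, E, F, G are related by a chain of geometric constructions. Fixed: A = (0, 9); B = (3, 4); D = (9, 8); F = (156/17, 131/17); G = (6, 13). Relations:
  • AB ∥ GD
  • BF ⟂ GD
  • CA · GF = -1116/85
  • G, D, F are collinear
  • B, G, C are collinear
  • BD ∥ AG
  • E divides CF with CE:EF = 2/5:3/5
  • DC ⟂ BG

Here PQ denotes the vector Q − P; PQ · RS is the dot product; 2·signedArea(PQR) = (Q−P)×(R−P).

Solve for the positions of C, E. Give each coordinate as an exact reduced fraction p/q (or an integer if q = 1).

C = (24/5, 47/5)
E = (2784/425, 3707/425)

1. C_x = 24/5  [B, G, C are collinear ∩ DC ⟂ BG]
2. C_y = 47/5  [B, G, C are collinear ∩ DC ⟂ BG]
   → C = (24/5, 47/5)
3. E_x = 2784/425  [E divides CF with CE:EF = 2/5:3/5]
4. E_y = 3707/425  [E divides CF with CE:EF = 2/5:3/5]
   → E = (2784/425, 3707/425)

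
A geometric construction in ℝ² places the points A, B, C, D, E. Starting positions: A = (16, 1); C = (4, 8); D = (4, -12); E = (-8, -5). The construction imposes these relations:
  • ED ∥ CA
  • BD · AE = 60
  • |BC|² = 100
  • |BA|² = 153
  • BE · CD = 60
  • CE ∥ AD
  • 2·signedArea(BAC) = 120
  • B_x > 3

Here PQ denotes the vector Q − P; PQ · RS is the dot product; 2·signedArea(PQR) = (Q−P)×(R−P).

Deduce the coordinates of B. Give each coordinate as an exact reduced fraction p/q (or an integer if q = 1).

1. B_x = 4  [BD · AE = 60 ∩ 2·signedArea(BAC) = 120]
2. B_y = -2  [BD · AE = 60 ∩ 2·signedArea(BAC) = 120]
   → B = (4, -2)

B = (4, -2)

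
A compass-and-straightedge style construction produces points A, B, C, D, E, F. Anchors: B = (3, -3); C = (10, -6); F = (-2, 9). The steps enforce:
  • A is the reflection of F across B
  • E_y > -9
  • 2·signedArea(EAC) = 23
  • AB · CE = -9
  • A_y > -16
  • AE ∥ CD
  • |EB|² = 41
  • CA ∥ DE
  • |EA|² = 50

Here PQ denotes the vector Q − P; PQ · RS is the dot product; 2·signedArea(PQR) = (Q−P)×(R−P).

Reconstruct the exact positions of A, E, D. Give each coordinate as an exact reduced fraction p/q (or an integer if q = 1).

A = (8, -15)
D = (9, 1)
E = (7, -8)

1. A_x = 8  [A is the reflection of F across B]
2. A_y = -15  [A is the reflection of F across B]
   → A = (8, -15)
3. E_x = 7  [2·signedArea(EAC) = 23 ∩ AB · CE = -9]
4. E_y = -8  [2·signedArea(EAC) = 23 ∩ AB · CE = -9]
   → E = (7, -8)
5. D_x = 9  [CA ∥ DE ∩ AE ∥ CD]
6. D_y = 1  [CA ∥ DE ∩ AE ∥ CD]
   → D = (9, 1)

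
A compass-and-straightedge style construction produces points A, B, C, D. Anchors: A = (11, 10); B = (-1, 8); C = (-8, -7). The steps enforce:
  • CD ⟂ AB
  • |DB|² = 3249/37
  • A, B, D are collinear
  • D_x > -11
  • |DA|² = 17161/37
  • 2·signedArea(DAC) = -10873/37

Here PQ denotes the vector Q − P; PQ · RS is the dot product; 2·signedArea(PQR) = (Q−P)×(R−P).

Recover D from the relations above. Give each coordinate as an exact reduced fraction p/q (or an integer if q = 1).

1. D_x = -379/37  [A, B, D are collinear ∩ CD ⟂ AB]
2. D_y = 239/37  [A, B, D are collinear ∩ CD ⟂ AB]
   → D = (-379/37, 239/37)

D = (-379/37, 239/37)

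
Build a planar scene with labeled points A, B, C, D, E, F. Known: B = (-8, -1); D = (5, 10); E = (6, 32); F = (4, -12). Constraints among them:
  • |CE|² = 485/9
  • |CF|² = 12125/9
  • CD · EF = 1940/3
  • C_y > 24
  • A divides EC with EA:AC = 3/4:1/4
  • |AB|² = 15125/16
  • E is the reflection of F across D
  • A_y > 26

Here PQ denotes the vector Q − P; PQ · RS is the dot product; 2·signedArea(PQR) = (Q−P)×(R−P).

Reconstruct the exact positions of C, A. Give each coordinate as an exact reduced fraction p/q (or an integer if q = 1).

A = (23/4, 53/2)
C = (17/3, 74/3)

1. C_x = 17/3  [line 2·x + 44·y + -3290/3 = 0 ∩ |CE|² = 485/9]
2. C_y = 74/3  [line 2·x + 44·y + -3290/3 = 0 ∩ |CE|² = 485/9]
   → C = (17/3, 74/3)
3. A_x = 23/4  [A divides EC with EA:AC = 3/4:1/4]
4. A_y = 53/2  [A divides EC with EA:AC = 3/4:1/4]
   → A = (23/4, 53/2)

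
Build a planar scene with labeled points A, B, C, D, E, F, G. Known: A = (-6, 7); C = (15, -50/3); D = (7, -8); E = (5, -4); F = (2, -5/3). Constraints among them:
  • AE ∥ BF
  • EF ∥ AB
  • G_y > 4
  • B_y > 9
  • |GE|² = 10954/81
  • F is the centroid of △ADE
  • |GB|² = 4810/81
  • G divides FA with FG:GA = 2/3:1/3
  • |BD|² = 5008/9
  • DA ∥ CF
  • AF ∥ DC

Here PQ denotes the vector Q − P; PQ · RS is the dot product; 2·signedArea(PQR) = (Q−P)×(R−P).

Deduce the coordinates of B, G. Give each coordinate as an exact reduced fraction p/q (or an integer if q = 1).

B = (-9, 28/3)
G = (-10/3, 37/9)

1. B_x = -9  [AE ∥ BF ∩ EF ∥ AB]
2. B_y = 28/3  [AE ∥ BF ∩ EF ∥ AB]
   → B = (-9, 28/3)
3. G_x = -10/3  [G divides FA with FG:GA = 2/3:1/3]
4. G_y = 37/9  [G divides FA with FG:GA = 2/3:1/3]
   → G = (-10/3, 37/9)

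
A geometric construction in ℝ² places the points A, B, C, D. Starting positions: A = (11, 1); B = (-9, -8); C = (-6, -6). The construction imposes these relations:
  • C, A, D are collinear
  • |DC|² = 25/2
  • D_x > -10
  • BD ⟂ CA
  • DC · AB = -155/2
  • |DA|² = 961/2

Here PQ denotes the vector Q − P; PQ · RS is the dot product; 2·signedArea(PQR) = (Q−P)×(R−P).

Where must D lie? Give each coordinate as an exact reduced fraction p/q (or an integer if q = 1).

D = (-241/26, -191/26)

1. D_x = -241/26  [C, A, D are collinear ∩ BD ⟂ CA]
2. D_y = -191/26  [C, A, D are collinear ∩ BD ⟂ CA]
   → D = (-241/26, -191/26)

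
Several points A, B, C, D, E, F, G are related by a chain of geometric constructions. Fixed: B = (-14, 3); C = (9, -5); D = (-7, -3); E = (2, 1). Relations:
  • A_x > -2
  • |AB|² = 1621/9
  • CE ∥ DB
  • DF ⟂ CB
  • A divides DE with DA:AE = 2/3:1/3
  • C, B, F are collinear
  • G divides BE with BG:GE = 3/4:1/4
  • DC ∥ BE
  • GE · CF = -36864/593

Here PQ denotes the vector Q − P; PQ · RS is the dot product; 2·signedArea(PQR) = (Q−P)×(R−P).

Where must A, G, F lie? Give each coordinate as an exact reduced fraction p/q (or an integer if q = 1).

A = (-1, -1/3)
F = (-3495/593, 107/593)
G = (-2, 3/2)

1. A_x = -1  [A divides DE with DA:AE = 2/3:1/3]
2. A_y = -1/3  [A divides DE with DA:AE = 2/3:1/3]
   → A = (-1, -1/3)
3. G_x = -2  [G divides BE with BG:GE = 3/4:1/4]
4. G_y = 3/2  [G divides BE with BG:GE = 3/4:1/4]
   → G = (-2, 3/2)
5. F_x = -3495/593  [C, B, F are collinear ∩ DF ⟂ CB]
6. F_y = 107/593  [C, B, F are collinear ∩ DF ⟂ CB]
   → F = (-3495/593, 107/593)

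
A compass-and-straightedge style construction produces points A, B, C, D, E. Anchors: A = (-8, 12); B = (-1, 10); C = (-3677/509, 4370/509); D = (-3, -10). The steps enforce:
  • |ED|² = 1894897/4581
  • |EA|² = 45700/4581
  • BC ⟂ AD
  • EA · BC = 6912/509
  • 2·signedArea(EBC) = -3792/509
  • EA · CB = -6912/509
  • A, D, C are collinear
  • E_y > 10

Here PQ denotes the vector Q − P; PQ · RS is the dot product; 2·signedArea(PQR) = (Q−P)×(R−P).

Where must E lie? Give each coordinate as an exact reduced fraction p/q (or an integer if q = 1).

E = (-8258/1527, 15568/1527)

1. E_x = -8258/1527  [EA · CB = -6912/509 ∩ 2·signedArea(EBC) = -3792/509]
2. E_y = 15568/1527  [EA · CB = -6912/509 ∩ 2·signedArea(EBC) = -3792/509]
   → E = (-8258/1527, 15568/1527)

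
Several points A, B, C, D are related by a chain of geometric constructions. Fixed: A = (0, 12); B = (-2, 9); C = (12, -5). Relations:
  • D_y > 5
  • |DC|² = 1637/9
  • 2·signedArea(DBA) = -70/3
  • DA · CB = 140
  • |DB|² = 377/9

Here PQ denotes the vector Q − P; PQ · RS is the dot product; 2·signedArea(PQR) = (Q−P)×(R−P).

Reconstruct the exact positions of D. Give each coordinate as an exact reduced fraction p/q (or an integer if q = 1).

D = (10/3, 16/3)

1. D_x = 10/3  [2·signedArea(DBA) = -70/3 ∩ DA · CB = 140]
2. D_y = 16/3  [2·signedArea(DBA) = -70/3 ∩ DA · CB = 140]
   → D = (10/3, 16/3)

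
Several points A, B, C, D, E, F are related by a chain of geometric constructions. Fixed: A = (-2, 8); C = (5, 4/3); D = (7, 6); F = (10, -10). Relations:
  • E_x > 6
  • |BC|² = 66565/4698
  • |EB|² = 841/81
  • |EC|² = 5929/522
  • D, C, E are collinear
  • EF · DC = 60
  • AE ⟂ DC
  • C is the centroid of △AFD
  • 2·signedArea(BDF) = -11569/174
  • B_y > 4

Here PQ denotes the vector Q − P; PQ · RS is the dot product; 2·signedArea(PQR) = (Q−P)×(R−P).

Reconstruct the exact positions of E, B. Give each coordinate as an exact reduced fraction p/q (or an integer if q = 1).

B = (541/174, 2395/522)
E = (367/58, 257/58)

1. E_x = 367/58  [D, C, E are collinear ∩ AE ⟂ DC]
2. E_y = 257/58  [D, C, E are collinear ∩ AE ⟂ DC]
   → E = (367/58, 257/58)
3. B_x = 541/174  [line 16·x + 3·y + -11051/174 = 0 ∩ |BC|² = 66565/4698]
4. B_y = 2395/522  [line 16·x + 3·y + -11051/174 = 0 ∩ |BC|² = 66565/4698]
   → B = (541/174, 2395/522)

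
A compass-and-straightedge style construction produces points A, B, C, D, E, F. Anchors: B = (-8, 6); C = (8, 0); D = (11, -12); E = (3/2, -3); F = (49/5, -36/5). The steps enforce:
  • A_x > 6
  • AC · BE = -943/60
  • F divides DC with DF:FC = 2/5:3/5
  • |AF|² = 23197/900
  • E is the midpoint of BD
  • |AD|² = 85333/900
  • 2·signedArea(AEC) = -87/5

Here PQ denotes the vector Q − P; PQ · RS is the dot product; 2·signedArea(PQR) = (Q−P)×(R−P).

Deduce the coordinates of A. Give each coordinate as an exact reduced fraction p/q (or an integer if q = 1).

A = (193/30, -17/5)

1. A_x = 193/30  [2·signedArea(AEC) = -87/5 ∩ AC · BE = -943/60]
2. A_y = -17/5  [2·signedArea(AEC) = -87/5 ∩ AC · BE = -943/60]
   → A = (193/30, -17/5)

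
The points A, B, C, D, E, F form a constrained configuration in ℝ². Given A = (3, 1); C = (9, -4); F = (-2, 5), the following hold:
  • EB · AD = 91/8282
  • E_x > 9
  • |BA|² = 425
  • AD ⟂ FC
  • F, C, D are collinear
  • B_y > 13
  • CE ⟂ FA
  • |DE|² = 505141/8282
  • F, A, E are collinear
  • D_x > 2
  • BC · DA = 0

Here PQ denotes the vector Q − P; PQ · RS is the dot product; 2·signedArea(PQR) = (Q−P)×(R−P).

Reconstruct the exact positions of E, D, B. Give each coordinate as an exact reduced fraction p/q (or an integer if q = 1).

1. E_x = 373/41  [F, A, E are collinear ∩ CE ⟂ FA]
2. E_y = -159/41  [F, A, E are collinear ∩ CE ⟂ FA]
   → E = (373/41, -159/41)
3. D_x = 597/202  [F, C, D are collinear ∩ AD ⟂ FC]
4. D_y = 191/202  [F, C, D are collinear ∩ AD ⟂ FC]
   → D = (597/202, 191/202)
5. B_x = -13  [line -9/202·x + -11/202·y + 37/202 = 0 ∩ |BA|² = 425]
6. B_y = 14  [line -9/202·x + -11/202·y + 37/202 = 0 ∩ |BA|² = 425]
   → B = (-13, 14)

B = (-13, 14)
D = (597/202, 191/202)
E = (373/41, -159/41)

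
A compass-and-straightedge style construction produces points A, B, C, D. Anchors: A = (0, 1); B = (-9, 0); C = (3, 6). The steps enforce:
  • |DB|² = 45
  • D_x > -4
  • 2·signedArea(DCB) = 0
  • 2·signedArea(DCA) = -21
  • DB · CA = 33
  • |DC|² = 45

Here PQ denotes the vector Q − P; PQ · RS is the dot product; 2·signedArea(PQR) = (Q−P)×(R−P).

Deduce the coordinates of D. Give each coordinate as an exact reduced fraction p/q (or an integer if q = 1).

1. D_x = -3  [2·signedArea(DCB) = 0 ∩ DB · CA = 33]
2. D_y = 3  [2·signedArea(DCB) = 0 ∩ DB · CA = 33]
   → D = (-3, 3)

D = (-3, 3)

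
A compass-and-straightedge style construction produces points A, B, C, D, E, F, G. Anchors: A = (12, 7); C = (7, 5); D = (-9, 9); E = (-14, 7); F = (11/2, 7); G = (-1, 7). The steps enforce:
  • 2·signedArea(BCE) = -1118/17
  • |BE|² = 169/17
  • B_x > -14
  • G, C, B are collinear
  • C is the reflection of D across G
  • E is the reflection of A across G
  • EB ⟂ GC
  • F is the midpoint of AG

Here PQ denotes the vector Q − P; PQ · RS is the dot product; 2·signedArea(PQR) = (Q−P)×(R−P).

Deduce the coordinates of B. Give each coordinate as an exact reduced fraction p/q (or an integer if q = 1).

B = (-225/17, 171/17)

1. B_x = -225/17  [G, C, B are collinear ∩ EB ⟂ GC]
2. B_y = 171/17  [G, C, B are collinear ∩ EB ⟂ GC]
   → B = (-225/17, 171/17)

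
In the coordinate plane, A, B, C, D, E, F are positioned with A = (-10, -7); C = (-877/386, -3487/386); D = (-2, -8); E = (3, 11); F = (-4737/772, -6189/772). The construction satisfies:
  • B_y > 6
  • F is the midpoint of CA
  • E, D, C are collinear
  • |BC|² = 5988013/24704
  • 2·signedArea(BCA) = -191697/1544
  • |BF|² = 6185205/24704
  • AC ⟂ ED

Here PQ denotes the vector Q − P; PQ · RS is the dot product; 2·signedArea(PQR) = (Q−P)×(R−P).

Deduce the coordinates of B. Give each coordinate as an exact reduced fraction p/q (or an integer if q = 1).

1. B_x = 2211/3088  [line -785/386·x + -2983/386·y + 76773/1544 = 0 ∩ |BC|² = 5988013/24704]
2. B_y = 19287/3088  [line -785/386·x + -2983/386·y + 76773/1544 = 0 ∩ |BC|² = 5988013/24704]
   → B = (2211/3088, 19287/3088)

B = (2211/3088, 19287/3088)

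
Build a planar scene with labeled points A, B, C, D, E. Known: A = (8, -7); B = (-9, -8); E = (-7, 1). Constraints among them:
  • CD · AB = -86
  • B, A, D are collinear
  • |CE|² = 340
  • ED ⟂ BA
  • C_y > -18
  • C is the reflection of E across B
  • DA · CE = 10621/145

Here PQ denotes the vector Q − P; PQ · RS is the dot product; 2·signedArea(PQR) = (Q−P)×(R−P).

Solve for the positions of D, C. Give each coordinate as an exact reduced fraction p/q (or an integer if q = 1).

C = (-11, -17)
D = (-1879/290, -2277/290)

1. D_x = -1879/290  [B, A, D are collinear ∩ ED ⟂ BA]
2. D_y = -2277/290  [B, A, D are collinear ∩ ED ⟂ BA]
   → D = (-1879/290, -2277/290)
3. C_x = -11  [C is the reflection of E across B]
4. C_y = -17  [C is the reflection of E across B]
   → C = (-11, -17)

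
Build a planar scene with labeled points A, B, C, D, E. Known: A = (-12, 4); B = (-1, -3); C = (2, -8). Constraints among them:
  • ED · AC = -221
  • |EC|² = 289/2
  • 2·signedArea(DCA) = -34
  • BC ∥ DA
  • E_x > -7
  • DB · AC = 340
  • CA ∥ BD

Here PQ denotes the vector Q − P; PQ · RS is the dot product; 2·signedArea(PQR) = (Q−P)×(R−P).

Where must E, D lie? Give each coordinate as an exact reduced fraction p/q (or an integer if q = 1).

1. D_x = -15  [BC ∥ DA ∩ CA ∥ BD]
2. D_y = 9  [BC ∥ DA ∩ CA ∥ BD]
   → D = (-15, 9)
3. E_x = -13/2  [line -14·x + 12·y + -97 = 0 ∩ |EC|² = 289/2]
4. E_y = 1/2  [line -14·x + 12·y + -97 = 0 ∩ |EC|² = 289/2]
   → E = (-13/2, 1/2)

D = (-15, 9)
E = (-13/2, 1/2)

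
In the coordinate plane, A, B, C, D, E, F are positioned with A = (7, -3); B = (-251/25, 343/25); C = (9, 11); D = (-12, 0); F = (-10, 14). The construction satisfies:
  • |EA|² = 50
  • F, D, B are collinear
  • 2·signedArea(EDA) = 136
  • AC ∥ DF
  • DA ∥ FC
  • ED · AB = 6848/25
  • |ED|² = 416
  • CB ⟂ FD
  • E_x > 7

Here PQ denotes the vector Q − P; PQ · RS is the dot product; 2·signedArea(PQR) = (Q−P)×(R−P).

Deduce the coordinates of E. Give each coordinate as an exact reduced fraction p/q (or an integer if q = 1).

E = (8, 4)

1. E_x = 8  [2·signedArea(EDA) = 136 ∩ ED · AB = 6848/25]
2. E_y = 4  [2·signedArea(EDA) = 136 ∩ ED · AB = 6848/25]
   → E = (8, 4)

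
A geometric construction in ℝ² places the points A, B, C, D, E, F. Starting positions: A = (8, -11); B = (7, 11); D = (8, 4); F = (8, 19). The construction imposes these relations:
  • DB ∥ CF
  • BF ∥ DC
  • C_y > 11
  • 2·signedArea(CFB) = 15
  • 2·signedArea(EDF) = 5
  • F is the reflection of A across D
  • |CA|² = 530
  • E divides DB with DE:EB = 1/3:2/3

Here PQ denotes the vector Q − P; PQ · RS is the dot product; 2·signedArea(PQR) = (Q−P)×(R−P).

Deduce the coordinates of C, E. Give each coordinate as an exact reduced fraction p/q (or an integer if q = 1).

C = (9, 12)
E = (23/3, 19/3)

1. C_x = 9  [DB ∥ CF ∩ BF ∥ DC]
2. C_y = 12  [DB ∥ CF ∩ BF ∥ DC]
   → C = (9, 12)
3. E_x = 23/3  [E divides DB with DE:EB = 1/3:2/3]
4. E_y = 19/3  [E divides DB with DE:EB = 1/3:2/3]
   → E = (23/3, 19/3)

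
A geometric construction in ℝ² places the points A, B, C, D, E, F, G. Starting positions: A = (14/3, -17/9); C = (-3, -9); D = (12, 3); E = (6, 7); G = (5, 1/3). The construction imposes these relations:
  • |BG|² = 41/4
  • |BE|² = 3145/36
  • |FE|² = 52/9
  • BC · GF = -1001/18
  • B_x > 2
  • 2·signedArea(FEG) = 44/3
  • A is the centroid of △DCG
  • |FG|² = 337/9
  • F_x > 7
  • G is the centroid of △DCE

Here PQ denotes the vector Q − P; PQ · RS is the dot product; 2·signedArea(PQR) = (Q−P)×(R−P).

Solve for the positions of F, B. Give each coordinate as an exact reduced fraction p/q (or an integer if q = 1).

B = (5/2, -5/3)
F = (8, 17/3)

1. F_x = 8  [line 20/3·x + -1·y + -143/3 = 0 ∩ |FG|² = 337/9]
2. F_y = 17/3  [line 20/3·x + -1·y + -143/3 = 0 ∩ |FG|² = 337/9]
   → F = (8, 17/3)
3. B_x = 5/2  [line -3·x + -16/3·y + -25/18 = 0 ∩ |BE|² = 3145/36]
4. B_y = -5/3  [line -3·x + -16/3·y + -25/18 = 0 ∩ |BE|² = 3145/36]
   → B = (5/2, -5/3)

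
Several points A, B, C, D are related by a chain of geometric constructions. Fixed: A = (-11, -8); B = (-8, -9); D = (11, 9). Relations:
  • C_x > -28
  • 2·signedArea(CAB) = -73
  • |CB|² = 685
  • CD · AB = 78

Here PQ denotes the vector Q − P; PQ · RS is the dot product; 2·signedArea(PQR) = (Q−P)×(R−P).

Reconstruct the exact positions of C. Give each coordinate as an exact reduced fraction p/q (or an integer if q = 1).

C = (-27, -27)

1. C_x = -27  [2·signedArea(CAB) = -73 ∩ CD · AB = 78]
2. C_y = -27  [2·signedArea(CAB) = -73 ∩ CD · AB = 78]
   → C = (-27, -27)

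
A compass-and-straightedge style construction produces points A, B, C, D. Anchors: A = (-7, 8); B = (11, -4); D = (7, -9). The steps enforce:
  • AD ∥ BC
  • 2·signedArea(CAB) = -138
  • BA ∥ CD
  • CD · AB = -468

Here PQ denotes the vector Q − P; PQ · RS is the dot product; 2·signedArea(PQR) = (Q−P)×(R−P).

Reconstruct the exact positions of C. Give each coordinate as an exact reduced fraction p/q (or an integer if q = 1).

1. C_x = 25  [BA ∥ CD ∩ AD ∥ BC]
2. C_y = -21  [BA ∥ CD ∩ AD ∥ BC]
   → C = (25, -21)

C = (25, -21)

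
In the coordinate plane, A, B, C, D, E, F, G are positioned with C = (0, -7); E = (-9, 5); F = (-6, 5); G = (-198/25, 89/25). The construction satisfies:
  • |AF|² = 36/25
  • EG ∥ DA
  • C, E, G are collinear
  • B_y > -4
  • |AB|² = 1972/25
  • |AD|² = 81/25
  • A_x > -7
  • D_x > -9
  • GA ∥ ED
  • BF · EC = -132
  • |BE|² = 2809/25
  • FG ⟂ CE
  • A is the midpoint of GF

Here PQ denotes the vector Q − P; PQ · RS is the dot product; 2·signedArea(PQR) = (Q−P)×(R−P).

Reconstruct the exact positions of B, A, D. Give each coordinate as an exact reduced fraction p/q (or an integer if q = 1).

A = (-174/25, 107/25)
B = (-66/25, -87/25)
D = (-201/25, 143/25)

1. B_x = -66/25  [line -9·x + 12·y + 18 = 0 ∩ |BE|² = 2809/25]
2. B_y = -87/25  [line -9·x + 12·y + 18 = 0 ∩ |BE|² = 2809/25]
   → B = (-66/25, -87/25)
3. A_x = -174/25  [A is the midpoint of GF]
4. A_y = 107/25  [A is the midpoint of GF]
   → A = (-174/25, 107/25)
5. D_x = -201/25  [EG ∥ DA ∩ GA ∥ ED]
6. D_y = 143/25  [EG ∥ DA ∩ GA ∥ ED]
   → D = (-201/25, 143/25)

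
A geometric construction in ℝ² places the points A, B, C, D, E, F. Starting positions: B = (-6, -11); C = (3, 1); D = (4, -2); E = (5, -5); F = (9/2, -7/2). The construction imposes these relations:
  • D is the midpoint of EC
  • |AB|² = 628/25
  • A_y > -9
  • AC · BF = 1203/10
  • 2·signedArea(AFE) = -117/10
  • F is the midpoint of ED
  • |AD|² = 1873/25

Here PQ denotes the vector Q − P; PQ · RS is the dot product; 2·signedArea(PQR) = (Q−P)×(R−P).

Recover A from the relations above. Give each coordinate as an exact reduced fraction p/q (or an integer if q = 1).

A = (-8/5, -43/5)

1. A_x = -8/5  [AC · BF = 1203/10 ∩ 2·signedArea(AFE) = -117/10]
2. A_y = -43/5  [AC · BF = 1203/10 ∩ 2·signedArea(AFE) = -117/10]
   → A = (-8/5, -43/5)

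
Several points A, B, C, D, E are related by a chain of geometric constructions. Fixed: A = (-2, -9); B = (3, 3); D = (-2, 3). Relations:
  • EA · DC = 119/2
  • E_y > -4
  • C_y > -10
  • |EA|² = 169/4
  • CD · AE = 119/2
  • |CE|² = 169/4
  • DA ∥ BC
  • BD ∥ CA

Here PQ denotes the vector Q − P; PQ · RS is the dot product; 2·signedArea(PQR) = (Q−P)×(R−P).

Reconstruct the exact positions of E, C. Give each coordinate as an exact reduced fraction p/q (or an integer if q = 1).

C = (3, -9)
E = (1/2, -3)

1. C_x = 3  [BD ∥ CA ∩ DA ∥ BC]
2. C_y = -9  [BD ∥ CA ∩ DA ∥ BC]
   → C = (3, -9)
3. E_x = 1/2  [line -5·x + 12·y + 77/2 = 0 ∩ |EA|² = 169/4]
4. E_y = -3  [line -5·x + 12·y + 77/2 = 0 ∩ |EA|² = 169/4]
   → E = (1/2, -3)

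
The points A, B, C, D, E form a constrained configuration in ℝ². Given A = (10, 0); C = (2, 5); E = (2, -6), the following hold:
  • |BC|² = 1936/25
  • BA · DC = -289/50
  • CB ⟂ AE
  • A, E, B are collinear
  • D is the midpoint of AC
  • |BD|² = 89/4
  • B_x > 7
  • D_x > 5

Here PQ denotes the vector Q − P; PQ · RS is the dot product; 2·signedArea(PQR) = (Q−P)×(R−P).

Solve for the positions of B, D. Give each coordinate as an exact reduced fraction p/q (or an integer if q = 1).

B = (182/25, -51/25)
D = (6, 5/2)

1. B_x = 182/25  [A, E, B are collinear ∩ CB ⟂ AE]
2. B_y = -51/25  [A, E, B are collinear ∩ CB ⟂ AE]
   → B = (182/25, -51/25)
3. D_x = 6  [D is the midpoint of AC]
4. D_y = 5/2  [D is the midpoint of AC]
   → D = (6, 5/2)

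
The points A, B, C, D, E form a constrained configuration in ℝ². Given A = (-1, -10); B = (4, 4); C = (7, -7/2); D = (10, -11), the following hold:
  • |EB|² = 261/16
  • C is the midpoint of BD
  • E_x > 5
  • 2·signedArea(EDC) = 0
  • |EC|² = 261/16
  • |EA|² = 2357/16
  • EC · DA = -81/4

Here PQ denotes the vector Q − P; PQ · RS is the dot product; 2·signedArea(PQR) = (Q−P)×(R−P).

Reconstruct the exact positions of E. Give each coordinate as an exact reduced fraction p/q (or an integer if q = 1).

E = (11/2, 1/4)

1. E_x = 11/2  [2·signedArea(EDC) = 0 ∩ EC · DA = -81/4]
2. E_y = 1/4  [2·signedArea(EDC) = 0 ∩ EC · DA = -81/4]
   → E = (11/2, 1/4)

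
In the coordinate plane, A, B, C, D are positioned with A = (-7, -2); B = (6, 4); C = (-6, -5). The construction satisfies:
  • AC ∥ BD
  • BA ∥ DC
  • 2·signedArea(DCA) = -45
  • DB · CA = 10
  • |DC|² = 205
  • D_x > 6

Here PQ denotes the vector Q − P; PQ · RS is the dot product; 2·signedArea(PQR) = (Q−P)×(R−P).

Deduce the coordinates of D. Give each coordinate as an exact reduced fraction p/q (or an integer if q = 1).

D = (7, 1)

1. D_x = 7  [BA ∥ DC ∩ AC ∥ BD]
2. D_y = 1  [BA ∥ DC ∩ AC ∥ BD]
   → D = (7, 1)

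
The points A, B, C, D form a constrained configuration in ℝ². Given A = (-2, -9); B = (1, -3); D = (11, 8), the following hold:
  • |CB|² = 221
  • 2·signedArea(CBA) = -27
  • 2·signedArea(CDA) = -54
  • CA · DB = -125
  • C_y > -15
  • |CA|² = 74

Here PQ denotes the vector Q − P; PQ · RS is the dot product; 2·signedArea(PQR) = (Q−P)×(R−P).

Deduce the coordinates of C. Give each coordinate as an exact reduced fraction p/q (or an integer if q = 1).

C = (-9, -14)

1. C_x = -9  [2·signedArea(CDA) = -54 ∩ CA · DB = -125]
2. C_y = -14  [2·signedArea(CDA) = -54 ∩ CA · DB = -125]
   → C = (-9, -14)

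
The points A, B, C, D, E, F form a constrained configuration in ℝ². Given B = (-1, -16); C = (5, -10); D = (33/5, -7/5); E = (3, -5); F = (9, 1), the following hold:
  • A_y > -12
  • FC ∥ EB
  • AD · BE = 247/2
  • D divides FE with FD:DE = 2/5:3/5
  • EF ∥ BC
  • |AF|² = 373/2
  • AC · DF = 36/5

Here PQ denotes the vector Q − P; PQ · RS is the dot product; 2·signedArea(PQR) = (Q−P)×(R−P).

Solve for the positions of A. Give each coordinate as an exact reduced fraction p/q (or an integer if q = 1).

A = (7/2, -23/2)

1. A_x = 7/2  [AD · BE = 247/2 ∩ AC · DF = 36/5]
2. A_y = -23/2  [AD · BE = 247/2 ∩ AC · DF = 36/5]
   → A = (7/2, -23/2)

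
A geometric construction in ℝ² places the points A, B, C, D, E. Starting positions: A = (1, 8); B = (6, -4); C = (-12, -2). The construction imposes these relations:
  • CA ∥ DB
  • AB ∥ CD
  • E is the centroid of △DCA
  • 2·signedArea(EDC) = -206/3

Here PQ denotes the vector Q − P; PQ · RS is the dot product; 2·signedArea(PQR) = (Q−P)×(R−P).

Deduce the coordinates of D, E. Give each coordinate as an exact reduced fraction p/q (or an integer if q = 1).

1. D_x = -7  [CA ∥ DB ∩ AB ∥ CD]
2. D_y = -14  [CA ∥ DB ∩ AB ∥ CD]
   → D = (-7, -14)
3. E_x = -6  [E is the centroid of △DCA]
4. E_y = -8/3  [E is the centroid of △DCA]
   → E = (-6, -8/3)

D = (-7, -14)
E = (-6, -8/3)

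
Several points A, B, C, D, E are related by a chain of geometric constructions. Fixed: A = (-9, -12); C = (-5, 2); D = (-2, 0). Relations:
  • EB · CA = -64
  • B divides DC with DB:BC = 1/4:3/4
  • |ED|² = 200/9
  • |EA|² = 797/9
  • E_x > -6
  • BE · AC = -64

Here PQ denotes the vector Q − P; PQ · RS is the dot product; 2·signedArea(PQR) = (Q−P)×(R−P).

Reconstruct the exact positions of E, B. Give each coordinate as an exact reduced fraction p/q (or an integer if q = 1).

1. B_x = -11/4  [B divides DC with DB:BC = 1/4:3/4]
2. B_y = 1/2  [B divides DC with DB:BC = 1/4:3/4]
   → B = (-11/4, 1/2)
3. E_x = -16/3  [line 4·x + 14·y + 68 = 0 ∩ |EA|² = 797/9]
4. E_y = -10/3  [line 4·x + 14·y + 68 = 0 ∩ |EA|² = 797/9]
   → E = (-16/3, -10/3)

B = (-11/4, 1/2)
E = (-16/3, -10/3)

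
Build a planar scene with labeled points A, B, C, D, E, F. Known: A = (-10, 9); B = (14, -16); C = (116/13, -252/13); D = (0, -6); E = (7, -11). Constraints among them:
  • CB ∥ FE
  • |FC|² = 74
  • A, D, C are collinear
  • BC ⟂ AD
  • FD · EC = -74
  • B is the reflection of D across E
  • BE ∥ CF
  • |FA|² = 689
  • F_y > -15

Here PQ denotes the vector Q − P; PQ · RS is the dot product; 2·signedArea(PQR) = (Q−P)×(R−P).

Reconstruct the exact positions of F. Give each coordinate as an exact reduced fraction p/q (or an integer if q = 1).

F = (25/13, -187/13)

1. F_x = 25/13  [CB ∥ FE ∩ BE ∥ CF]
2. F_y = -187/13  [CB ∥ FE ∩ BE ∥ CF]
   → F = (25/13, -187/13)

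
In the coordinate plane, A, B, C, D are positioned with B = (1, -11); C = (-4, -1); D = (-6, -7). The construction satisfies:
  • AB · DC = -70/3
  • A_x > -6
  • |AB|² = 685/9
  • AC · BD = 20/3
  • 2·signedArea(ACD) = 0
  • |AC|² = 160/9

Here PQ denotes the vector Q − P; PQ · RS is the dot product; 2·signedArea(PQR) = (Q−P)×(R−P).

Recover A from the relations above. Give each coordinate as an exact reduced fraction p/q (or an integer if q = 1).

1. A_x = -16/3  [2·signedArea(ACD) = 0 ∩ AB · DC = -70/3]
2. A_y = -5  [2·signedArea(ACD) = 0 ∩ AB · DC = -70/3]
   → A = (-16/3, -5)

A = (-16/3, -5)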